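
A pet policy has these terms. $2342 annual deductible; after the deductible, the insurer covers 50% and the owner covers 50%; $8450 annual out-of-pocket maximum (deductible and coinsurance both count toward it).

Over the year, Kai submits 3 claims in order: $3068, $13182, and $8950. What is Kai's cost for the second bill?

Claim 1 — $3068: $2342 to deductible, leaving $726; 50% of $726 = $363. Owner pays $2705; OOP now $2705.
Claim 2 — $13182: 50% coinsurance on $13182 = $6591. OOP would hit $9296 > $8450, so the cap limits the owner to $8450 − $2705 = $5745.

$5745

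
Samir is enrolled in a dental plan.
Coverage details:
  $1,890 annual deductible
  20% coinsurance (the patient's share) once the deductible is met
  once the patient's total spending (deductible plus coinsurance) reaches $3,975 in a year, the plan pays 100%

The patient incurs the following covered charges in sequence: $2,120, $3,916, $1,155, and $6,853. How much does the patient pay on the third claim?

Bill 1, $2,120: $1,890 finishes the deductible; $230 goes to coinsurance; 20% of $230 = $46. Cost to patient: $1,936. OOP to date $1,936.
Bill 2, $3,916: 20% coinsurance on $3,916 = $783.20. Patient owes $783.20 (running OOP $2,719.20).
Bill 3, $1,155: deductible met; 20% of $1,155 = $231. Patient owes $231 (running OOP $2,950.20).

$231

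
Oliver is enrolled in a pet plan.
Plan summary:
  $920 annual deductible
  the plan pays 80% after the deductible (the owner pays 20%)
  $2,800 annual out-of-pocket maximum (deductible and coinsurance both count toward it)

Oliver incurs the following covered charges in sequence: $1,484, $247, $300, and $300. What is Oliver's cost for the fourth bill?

Claim 1 — $1,484: $920 finishes the deductible; $564 goes to coinsurance; owner's 20% is $112.80. Owner pays $1,032.80; OOP now $1,032.80.
Claim 2 — $247: deductible already satisfied, so owner's share is 20% × $247 = $49.40. Owner owes $49.40 (running OOP $1,082.20).
Claim 3 — $300: deductible already satisfied, so owner's share is 20% × $300 = $60. Owner owes $60 (running OOP $1,142.20).
Claim 4 — $300: deductible already satisfied, so owner's share is 20% × $300 = $60. Owner pays $60; OOP now $1,202.20.

$60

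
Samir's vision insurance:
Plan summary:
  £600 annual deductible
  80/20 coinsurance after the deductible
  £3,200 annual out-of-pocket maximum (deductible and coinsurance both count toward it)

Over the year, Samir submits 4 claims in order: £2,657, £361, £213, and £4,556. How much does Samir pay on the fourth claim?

£911.20

Claim 1 (£2,657): £600 to deductible, leaving £2,057; 20% of £2,057 = £411.40. Member owes £1,011.40 (running OOP £1,011.40).
Claim 2 (£361): 20% coinsurance on £361 = £72.20. Member owes £72.20 (running OOP £1,083.60).
Claim 3 (£213): deductible already satisfied, so member's share is 20% × £213 = £42.60. Member owes £42.60 (running OOP £1,126.20).
Claim 4 (£4,556): 20% coinsurance on £4,556 = £911.20. Cost to member: £911.20. OOP to date £2,037.40.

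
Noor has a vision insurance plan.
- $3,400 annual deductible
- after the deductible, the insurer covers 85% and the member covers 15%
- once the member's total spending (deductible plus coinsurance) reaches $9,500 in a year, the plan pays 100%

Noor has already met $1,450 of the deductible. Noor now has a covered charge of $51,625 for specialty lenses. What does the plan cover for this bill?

$43,575

$1,450 of the $3,400 deductible is already met, leaving $1,950.
The remaining $49,675 (= $51,625 − $1,950) moves to coinsurance.
Member's 15% share of $49,675 is $7,451.25.
Member responsibility before any cap: $1,950 + $7,451.25 = $9,401.25.
That would bring total out-of-pocket to $10,851.25, past the $9,500 cap. The member is capped at $9,500 − $1,450 = $8,050 on this claim.
Insurer pays the balance: $51,625 − $8,050 = $43,575.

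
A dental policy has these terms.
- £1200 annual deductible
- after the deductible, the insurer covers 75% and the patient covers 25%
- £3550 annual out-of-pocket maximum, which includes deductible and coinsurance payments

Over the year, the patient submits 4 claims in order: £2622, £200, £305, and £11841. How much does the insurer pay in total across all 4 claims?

£11418

Claim 1 — £2622: £1200 finishes the deductible; £1422 goes to coinsurance; 25% of £1422 = £355.50. Cost to patient: £1555.50. OOP to date £1555.50. Insurer: £2622 − £1555.50 = £1066.50.
Claim 2 — £200: 25% coinsurance on £200 = £50. Patient pays £50; OOP now £1605.50. Insurer: £200 − £50 = £150.
Claim 3 — £305: deductible met; 25% of £305 = £76.25. Patient owes £76.25 (running OOP £1681.75). Plan pays £305 − £76.25 = £228.75.
Claim 4 — £11841: 25% coinsurance on £11841 = £2960.25. Adding that to £1681.75 gives £4642, past the £3550 cap; patient pays only £3550 − £1681.75 = £1868.25. Plan pays £11841 − £1868.25 = £9972.75.
Insurer total = bills − patient's total = £14968 − £3550 = £11418.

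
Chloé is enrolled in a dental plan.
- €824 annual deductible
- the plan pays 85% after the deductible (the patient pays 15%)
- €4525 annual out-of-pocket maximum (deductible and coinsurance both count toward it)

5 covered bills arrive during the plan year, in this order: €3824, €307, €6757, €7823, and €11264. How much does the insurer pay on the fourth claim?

Claim 1 — €3824: deductible takes €824, €3000 remains; patient's 15% is €450. Cost to patient: €1274. OOP to date €1274. Insurer: €3824 − €1274 = €2550.
Claim 2 — €307: 15% coinsurance on €307 = €46.05. Patient pays €46.05; OOP now €1320.05. Insurer: €307 − €46.05 = €260.95.
Claim 3 — €6757: deductible met; 15% of €6757 = €1013.55. Cost to patient: €1013.55. OOP to date €2333.60. Plan pays €6757 − €1013.55 = €5743.45.
Claim 4 — €7823: deductible already satisfied, so patient's share is 15% × €7823 = €1173.45. Patient pays €1173.45; OOP now €3507.05. Plan pays €7823 − €1173.45 = €6649.55.

€6649.55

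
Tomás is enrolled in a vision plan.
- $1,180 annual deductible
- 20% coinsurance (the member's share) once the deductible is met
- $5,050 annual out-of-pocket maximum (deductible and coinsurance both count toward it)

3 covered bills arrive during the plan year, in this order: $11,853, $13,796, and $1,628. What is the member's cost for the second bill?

Claim 1 — $11,853: deductible takes $1,180, $10,673 remains; member's 20% is $2,134.60. Member owes $3,314.60 (running OOP $3,314.60).
Claim 2 — $13,796: deductible met; 20% of $13,796 = $2,759.20. OOP would hit $6,073.80 > $5,050, so the cap limits the member to $5,050 − $3,314.60 = $1,735.40.

$1,735.40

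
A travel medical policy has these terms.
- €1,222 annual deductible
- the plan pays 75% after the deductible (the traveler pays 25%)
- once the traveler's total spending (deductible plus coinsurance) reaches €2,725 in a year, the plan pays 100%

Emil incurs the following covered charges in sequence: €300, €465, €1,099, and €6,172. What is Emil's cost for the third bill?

Claim 1 (€300): fully absorbed by the deductible. Cost to traveler: €300. OOP to date €300.
Claim 2 (€465): entire amount goes to the deductible. Cost to traveler: €465. OOP to date €765.
Claim 3 (€1,099): €457 finishes the deductible; €642 goes to coinsurance; 25% of €642 = €160.50. Traveler owes €617.50 (running OOP €1,382.50).

€617.50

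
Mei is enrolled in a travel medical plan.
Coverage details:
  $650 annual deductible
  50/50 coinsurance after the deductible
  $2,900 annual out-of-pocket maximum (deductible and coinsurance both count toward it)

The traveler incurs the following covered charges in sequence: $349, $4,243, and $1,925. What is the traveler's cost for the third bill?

Bill 1, $349: all of it applies to the deductible. Traveler pays $349; OOP now $349.
Bill 2, $4,243: $301 finishes the deductible; $3,942 goes to coinsurance; 50% of $3,942 = $1,971. Cost to traveler: $2,272. OOP to date $2,621.
Bill 3, $1,925: deductible already satisfied, so traveler's share is 50% × $1,925 = $962.50. That would push OOP to $3,583.50, over the $2,900 cap, so traveler pays $2,900 − $2,621 = $279.

$279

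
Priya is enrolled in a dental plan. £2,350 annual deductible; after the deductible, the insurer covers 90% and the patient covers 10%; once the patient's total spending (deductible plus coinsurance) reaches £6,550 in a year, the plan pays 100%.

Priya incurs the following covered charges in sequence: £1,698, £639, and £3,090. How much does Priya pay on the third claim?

Claim 1 — £1,698: entire amount goes to the deductible. Cost to patient: £1,698. OOP to date £1,698.
Claim 2 — £639: entire amount goes to the deductible. Cost to patient: £639. OOP to date £2,337.
Claim 3 — £3,090: deductible takes £13, £3,077 remains; coinsurance £3,077 × 10% = £307.70. Patient pays £320.70; OOP now £2,657.70.

£320.70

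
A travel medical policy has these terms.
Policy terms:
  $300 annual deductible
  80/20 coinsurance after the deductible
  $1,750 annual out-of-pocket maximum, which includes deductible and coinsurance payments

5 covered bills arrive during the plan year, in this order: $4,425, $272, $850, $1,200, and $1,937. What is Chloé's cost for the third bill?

$170

Claim 1 ($4,425): $300 to deductible, leaving $4,125; traveler's 20% is $825. Traveler owes $1,125 (running OOP $1,125).
Claim 2 ($272): 20% coinsurance on $272 = $54.40. Cost to traveler: $54.40. OOP to date $1,179.40.
Claim 3 ($850): deductible already satisfied, so traveler's share is 20% × $850 = $170. Cost to traveler: $170. OOP to date $1,349.40.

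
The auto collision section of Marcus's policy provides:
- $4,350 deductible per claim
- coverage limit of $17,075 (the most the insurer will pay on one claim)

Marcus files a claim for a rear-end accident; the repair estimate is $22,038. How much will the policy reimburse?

Subtract the deductible: $22,038 − $4,350 = $17,688.
The $17,075 per-incident cap binds; insurer pays $17,075.

$17,075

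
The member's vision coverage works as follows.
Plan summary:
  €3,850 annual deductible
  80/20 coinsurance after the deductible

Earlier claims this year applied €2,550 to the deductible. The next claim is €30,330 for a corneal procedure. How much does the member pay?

€7,106

Deductible still to meet: €3,850 − €2,550 = €1,300.
After the €1,300 deductible portion, €30,330 − €1,300 = €29,030 is subject to coinsurance.
Coinsurance: €29,030 × 20% = €5,806.
That puts the member's cost at €1,300 + €5,806 = €7,106.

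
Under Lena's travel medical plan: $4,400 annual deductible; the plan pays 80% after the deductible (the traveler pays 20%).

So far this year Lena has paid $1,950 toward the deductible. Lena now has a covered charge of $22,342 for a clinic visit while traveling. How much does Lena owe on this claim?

$6,428.40

Deductible still to meet: $4,400 − $1,950 = $2,450.
The remaining $19,892 (= $22,342 − $2,450) moves to coinsurance.
Traveler's 20% share of $19,892 is $3,978.40.
That puts the traveler's cost at $2,450 + $3,978.40 = $6,428.40.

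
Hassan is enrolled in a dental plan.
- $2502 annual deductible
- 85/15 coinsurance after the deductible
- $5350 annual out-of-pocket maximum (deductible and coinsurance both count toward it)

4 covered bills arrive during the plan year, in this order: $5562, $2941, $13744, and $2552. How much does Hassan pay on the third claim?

Bill 1, $5562: deductible takes $2502, $3060 remains; coinsurance $3060 × 15% = $459. Patient owes $2961 (running OOP $2961).
Bill 2, $2941: deductible met; 15% of $2941 = $441.15. Cost to patient: $441.15. OOP to date $3402.15.
Bill 3, $13744: deductible already satisfied, so patient's share is 15% × $13744 = $2061.60. That would push OOP to $5463.75, over the $5350 cap, so patient pays $5350 − $3402.15 = $1947.85.

$1947.85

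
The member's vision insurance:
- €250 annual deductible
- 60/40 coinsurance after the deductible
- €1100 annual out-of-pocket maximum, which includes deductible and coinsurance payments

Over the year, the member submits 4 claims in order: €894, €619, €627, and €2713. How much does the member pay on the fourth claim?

€94

Bill 1, €894: €250 finishes the deductible; €644 goes to coinsurance; 40% of €644 = €257.60. Member pays €507.60; OOP now €507.60.
Bill 2, €619: 40% coinsurance on €619 = €247.60. Cost to member: €247.60. OOP to date €755.20.
Bill 3, €627: 40% coinsurance on €627 = €250.80. Member owes €250.80 (running OOP €1006).
Bill 4, €2713: deductible already satisfied, so member's share is 40% × €2713 = €1085.20. That would push OOP to €2091.20, over the €1100 cap, so member pays €1100 − €1006 = €94.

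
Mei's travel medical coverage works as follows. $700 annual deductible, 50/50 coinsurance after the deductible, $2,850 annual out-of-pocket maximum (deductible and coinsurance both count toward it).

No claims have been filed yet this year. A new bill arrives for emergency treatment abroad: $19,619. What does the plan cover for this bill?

$16,769

The full $700 deductible is still open; $700 of this bill applies to it.
That leaves $19,619 − $700 = $18,919 for coinsurance.
50% of $18,919 = $9,459.50 falls to the traveler.
So the traveler owes $700 + $9,459.50 = $10,159.50 before any cap.
That would bring total out-of-pocket to $10,159.50, past the $2,850 cap. The traveler is capped at $2,850 − $0 = $2,850 on this claim.
Insurer pays the balance: $19,619 − $2,850 = $16,769.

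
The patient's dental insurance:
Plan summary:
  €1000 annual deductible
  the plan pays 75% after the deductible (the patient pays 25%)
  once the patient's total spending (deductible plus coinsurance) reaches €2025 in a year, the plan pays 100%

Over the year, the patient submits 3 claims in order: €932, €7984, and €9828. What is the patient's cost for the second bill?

€1093

Claim 1 — €932: fully absorbed by the deductible. Patient pays €932; OOP now €932.
Claim 2 — €7984: €68 finishes the deductible; €7916 goes to coinsurance; 25% of €7916 = €1979. Deductible plus coinsurance: €68 + €1979 = €2047. Adding that to €932 gives €2979, past the €2025 cap; patient pays only €2025 − €932 = €1093.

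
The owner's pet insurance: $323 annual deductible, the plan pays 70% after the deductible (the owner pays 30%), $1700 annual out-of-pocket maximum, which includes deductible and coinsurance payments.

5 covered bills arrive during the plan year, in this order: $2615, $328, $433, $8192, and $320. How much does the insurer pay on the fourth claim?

Claim 1 — $2615: $323 to deductible, leaving $2292; coinsurance $2292 × 30% = $687.60. Cost to owner: $1010.60. OOP to date $1010.60. Insurer: $2615 − $1010.60 = $1604.40.
Claim 2 — $328: 30% coinsurance on $328 = $98.40. Owner pays $98.40; OOP now $1109. Plan pays $328 − $98.40 = $229.60.
Claim 3 — $433: 30% coinsurance on $433 = $129.90. Owner pays $129.90; OOP now $1238.90. Insurer: $433 − $129.90 = $303.10.
Claim 4 — $8192: deductible already satisfied, so owner's share is 30% × $8192 = $2457.60. That would push OOP to $3696.50, over the $1700 cap, so owner pays $1700 − $1238.90 = $461.10. Insurer: $8192 − $461.10 = $7730.90.

$7730.90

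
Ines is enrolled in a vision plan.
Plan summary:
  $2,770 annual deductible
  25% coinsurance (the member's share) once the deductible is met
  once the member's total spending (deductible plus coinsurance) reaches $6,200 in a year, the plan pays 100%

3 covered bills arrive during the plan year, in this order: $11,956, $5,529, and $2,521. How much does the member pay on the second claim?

Claim 1 ($11,956): deductible takes $2,770, $9,186 remains; coinsurance $9,186 × 25% = $2,296.50. Member pays $5,066.50; OOP now $5,066.50.
Claim 2 ($5,529): deductible already satisfied, so member's share is 25% × $5,529 = $1,382.25. OOP would hit $6,448.75 > $6,200, so the cap limits the member to $6,200 − $5,066.50 = $1,133.50.

$1,133.50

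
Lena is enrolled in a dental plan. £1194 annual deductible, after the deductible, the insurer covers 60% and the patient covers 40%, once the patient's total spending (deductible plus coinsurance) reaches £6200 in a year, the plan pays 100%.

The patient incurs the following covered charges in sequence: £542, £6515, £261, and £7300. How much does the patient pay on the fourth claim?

#1 (£542): all of it applies to the deductible. Patient owes £542 (running OOP £542).
#2 (£6515): £652 to deductible, leaving £5863; 40% of £5863 = £2345.20. Cost to patient: £2997.20. OOP to date £3539.20.
#3 (£261): deductible met; 40% of £261 = £104.40. Patient owes £104.40 (running OOP £3643.60).
#4 (£7300): 40% coinsurance on £7300 = £2920. Adding that to £3643.60 gives £6563.60, past the £6200 cap; patient pays only £6200 − £3643.60 = £2556.40.

£2556.40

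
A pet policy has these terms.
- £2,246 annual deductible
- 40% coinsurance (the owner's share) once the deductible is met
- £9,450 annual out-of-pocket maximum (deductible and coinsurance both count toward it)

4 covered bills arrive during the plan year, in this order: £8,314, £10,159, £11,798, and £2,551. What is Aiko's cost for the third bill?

£713.20

Claim 1 — £8,314: £2,246 to deductible, leaving £6,068; coinsurance £6,068 × 40% = £2,427.20. Cost to owner: £4,673.20. OOP to date £4,673.20.
Claim 2 — £10,159: deductible already satisfied, so owner's share is 40% × £10,159 = £4,063.60. Cost to owner: £4,063.60. OOP to date £8,736.80.
Claim 3 — £11,798: 40% coinsurance on £11,798 = £4,719.20. Adding that to £8,736.80 gives £13,456, past the £9,450 cap; owner pays only £9,450 − £8,736.80 = £713.20.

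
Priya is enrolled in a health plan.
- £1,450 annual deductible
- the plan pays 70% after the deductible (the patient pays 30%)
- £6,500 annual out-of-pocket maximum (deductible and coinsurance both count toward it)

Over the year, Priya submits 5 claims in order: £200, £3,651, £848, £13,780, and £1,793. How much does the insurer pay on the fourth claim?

£9,704.70

Bill 1, £200: entire amount goes to the deductible. Patient pays £200; OOP now £200. Insurer: £200 − £200 = £0.
Bill 2, £3,651: £1,250 to deductible, leaving £2,401; 30% of £2,401 = £720.30. Patient pays £1,970.30; OOP now £2,170.30. Insurer: £3,651 − £1,970.30 = £1,680.70.
Bill 3, £848: 30% coinsurance on £848 = £254.40. Patient pays £254.40; OOP now £2,424.70. Plan pays £848 − £254.40 = £593.60.
Bill 4, £13,780: deductible already satisfied, so patient's share is 30% × £13,780 = £4,134. That would push OOP to £6,558.70, over the £6,500 cap, so patient pays £6,500 − £2,424.70 = £4,075.30. Insurer: £13,780 − £4,075.30 = £9,704.70.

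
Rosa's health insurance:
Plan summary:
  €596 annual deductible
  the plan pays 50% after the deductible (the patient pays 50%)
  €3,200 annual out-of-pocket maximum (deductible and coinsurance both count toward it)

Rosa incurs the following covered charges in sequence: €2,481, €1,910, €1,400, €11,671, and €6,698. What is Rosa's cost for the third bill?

€700

Bill 1, €2,481: €596 to deductible, leaving €1,885; patient's 50% is €942.50. Cost to patient: €1,538.50. OOP to date €1,538.50.
Bill 2, €1,910: 50% coinsurance on €1,910 = €955. Patient pays €955; OOP now €2,493.50.
Bill 3, €1,400: deductible already satisfied, so patient's share is 50% × €1,400 = €700. Patient pays €700; OOP now €3,193.50.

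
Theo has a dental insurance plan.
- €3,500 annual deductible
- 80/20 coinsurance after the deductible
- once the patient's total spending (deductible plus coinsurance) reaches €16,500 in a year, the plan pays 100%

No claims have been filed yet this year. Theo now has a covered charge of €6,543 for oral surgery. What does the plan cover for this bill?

€2,434.40

Deductible not yet touched, so the first €3,500 of the bill goes to the deductible.
That leaves €6,543 − €3,500 = €3,043 for coinsurance.
20% of €3,043 = €608.60 falls to the patient.
Patient responsibility before any cap: €3,500 + €608.60 = €4,108.60.
Total out-of-pocket so far would be €0 + €4,108.60 = €4,108.60, below the €16,500 cap — no reduction.
The plan picks up €6,543 − €4,108.60 = €2,434.40.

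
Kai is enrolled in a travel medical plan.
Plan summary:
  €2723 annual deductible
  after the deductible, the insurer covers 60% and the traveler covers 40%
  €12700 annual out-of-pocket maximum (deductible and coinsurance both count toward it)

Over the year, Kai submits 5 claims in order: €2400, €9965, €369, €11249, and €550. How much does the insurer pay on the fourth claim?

Claim 1 — €2400: fully absorbed by the deductible. Cost to traveler: €2400. OOP to date €2400. Plan pays €2400 − €2400 = €0.
Claim 2 — €9965: deductible takes €323, €9642 remains; coinsurance €9642 × 40% = €3856.80. Cost to traveler: €4179.80. OOP to date €6579.80. Insurer: €9965 − €4179.80 = €5785.20.
Claim 3 — €369: 40% coinsurance on €369 = €147.60. Traveler owes €147.60 (running OOP €6727.40). Plan pays €369 − €147.60 = €221.40.
Claim 4 — €11249: deductible met; 40% of €11249 = €4499.60. Traveler pays €4499.60; OOP now €11227. Insurer: €11249 − €4499.60 = €6749.40.

€6749.40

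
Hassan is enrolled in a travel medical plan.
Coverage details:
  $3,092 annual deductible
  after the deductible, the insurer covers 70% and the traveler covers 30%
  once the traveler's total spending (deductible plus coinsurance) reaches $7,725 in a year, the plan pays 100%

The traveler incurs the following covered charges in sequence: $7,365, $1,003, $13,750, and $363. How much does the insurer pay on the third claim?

$10,699.80

Claim 1 — $7,365: $3,092 finishes the deductible; $4,273 goes to coinsurance; traveler's 30% is $1,281.90. Cost to traveler: $4,373.90. OOP to date $4,373.90. Plan pays $7,365 − $4,373.90 = $2,991.10.
Claim 2 — $1,003: deductible already satisfied, so traveler's share is 30% × $1,003 = $300.90. Traveler owes $300.90 (running OOP $4,674.80). Plan pays $1,003 − $300.90 = $702.10.
Claim 3 — $13,750: deductible already satisfied, so traveler's share is 30% × $13,750 = $4,125. Adding that to $4,674.80 gives $8,799.80, past the $7,725 cap; traveler pays only $7,725 − $4,674.80 = $3,050.20. Plan pays $13,750 − $3,050.20 = $10,699.80.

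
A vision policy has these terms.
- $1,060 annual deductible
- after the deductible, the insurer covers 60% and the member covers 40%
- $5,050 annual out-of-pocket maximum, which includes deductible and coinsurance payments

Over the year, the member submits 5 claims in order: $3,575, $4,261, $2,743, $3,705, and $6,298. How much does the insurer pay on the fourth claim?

Claim 1 — $3,575: $1,060 to deductible, leaving $2,515; 40% of $2,515 = $1,006. Member pays $2,066; OOP now $2,066. Plan pays $3,575 − $2,066 = $1,509.
Claim 2 — $4,261: 40% coinsurance on $4,261 = $1,704.40. Member pays $1,704.40; OOP now $3,770.40. Insurer: $4,261 − $1,704.40 = $2,556.60.
Claim 3 — $2,743: deductible met; 40% of $2,743 = $1,097.20. Member pays $1,097.20; OOP now $4,867.60. Plan pays $2,743 − $1,097.20 = $1,645.80.
Claim 4 — $3,705: 40% coinsurance on $3,705 = $1,482. OOP would hit $6,349.60 > $5,050, so the cap limits the member to $5,050 − $4,867.60 = $182.40. Plan pays $3,705 − $182.40 = $3,522.60.

$3,522.60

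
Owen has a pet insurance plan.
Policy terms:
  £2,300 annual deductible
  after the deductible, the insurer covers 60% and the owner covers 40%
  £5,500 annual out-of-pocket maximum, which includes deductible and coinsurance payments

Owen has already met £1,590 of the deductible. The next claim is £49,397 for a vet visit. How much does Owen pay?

£1,590 of the £2,300 deductible is already met, leaving £710.
After the £710 deductible portion, £49,397 − £710 = £48,687 is subject to coinsurance.
Owner's 40% share of £48,687 is £19,474.80.
That puts the owner's cost at £710 + £19,474.80 = £20,184.80 before any cap.
Adding £20,184.80 to the £1,590 already spent would give £21,774.80, which exceeds the £5,500 cap; the owner pays just £5,500 − £1,590 = £3,910.

£3,910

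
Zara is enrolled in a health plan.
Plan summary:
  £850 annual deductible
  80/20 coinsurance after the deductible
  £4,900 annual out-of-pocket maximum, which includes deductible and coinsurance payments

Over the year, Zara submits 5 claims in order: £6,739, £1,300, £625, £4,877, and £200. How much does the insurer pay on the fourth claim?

£3,901.60

Claim 1 (£6,739): deductible takes £850, £5,889 remains; patient's 20% is £1,177.80. Patient owes £2,027.80 (running OOP £2,027.80). Insurer: £6,739 − £2,027.80 = £4,711.20.
Claim 2 (£1,300): deductible met; 20% of £1,300 = £260. Patient pays £260; OOP now £2,287.80. Plan pays £1,300 − £260 = £1,040.
Claim 3 (£625): 20% coinsurance on £625 = £125. Patient pays £125; OOP now £2,412.80. Insurer: £625 − £125 = £500.
Claim 4 (£4,877): deductible already satisfied, so patient's share is 20% × £4,877 = £975.40. Cost to patient: £975.40. OOP to date £3,388.20. Insurer: £4,877 − £975.40 = £3,901.60.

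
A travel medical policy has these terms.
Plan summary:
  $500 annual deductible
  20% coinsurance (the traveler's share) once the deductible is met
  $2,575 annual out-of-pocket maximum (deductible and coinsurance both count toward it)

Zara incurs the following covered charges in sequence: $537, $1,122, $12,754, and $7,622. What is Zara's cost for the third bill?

#1 ($537): $500 finishes the deductible; $37 goes to coinsurance; traveler's 20% is $7.40. Traveler pays $507.40; OOP now $507.40.
#2 ($1,122): 20% coinsurance on $1,122 = $224.40. Cost to traveler: $224.40. OOP to date $731.80.
#3 ($12,754): deductible met; 20% of $12,754 = $2,550.80. OOP would hit $3,282.60 > $2,575, so the cap limits the traveler to $2,575 − $731.80 = $1,843.20.

$1,843.20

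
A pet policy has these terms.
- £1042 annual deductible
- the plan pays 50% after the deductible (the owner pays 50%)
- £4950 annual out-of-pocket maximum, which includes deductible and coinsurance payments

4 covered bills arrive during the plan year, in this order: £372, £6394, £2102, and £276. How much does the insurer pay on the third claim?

Claim 1 (£372): entire amount goes to the deductible. Owner owes £372 (running OOP £372). Insurer: £372 − £372 = £0.
Claim 2 (£6394): deductible takes £670, £5724 remains; owner's 50% is £2862. Owner owes £3532 (running OOP £3904). Plan pays £6394 − £3532 = £2862.
Claim 3 (£2102): deductible already satisfied, so owner's share is 50% × £2102 = £1051. That would push OOP to £4955, over the £4950 cap, so owner pays £4950 − £3904 = £1046. Insurer: £2102 − £1046 = £1056.

£1056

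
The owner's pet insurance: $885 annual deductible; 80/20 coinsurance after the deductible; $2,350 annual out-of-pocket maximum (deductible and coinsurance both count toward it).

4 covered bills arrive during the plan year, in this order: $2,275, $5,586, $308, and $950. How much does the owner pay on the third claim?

$61.60

#1 ($2,275): $885 finishes the deductible; $1,390 goes to coinsurance; owner's 20% is $278. Cost to owner: $1,163. OOP to date $1,163.
#2 ($5,586): deductible met; 20% of $5,586 = $1,117.20. Owner pays $1,117.20; OOP now $2,280.20.
#3 ($308): deductible already satisfied, so owner's share is 20% × $308 = $61.60. Owner owes $61.60 (running OOP $2,341.80).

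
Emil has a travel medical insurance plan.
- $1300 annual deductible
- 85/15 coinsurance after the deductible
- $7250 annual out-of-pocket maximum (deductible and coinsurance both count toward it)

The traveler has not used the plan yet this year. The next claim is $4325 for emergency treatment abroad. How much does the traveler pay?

$1753.75

The full $1300 deductible is still open; $1300 of this bill applies to it.
After the $1300 deductible portion, $4325 − $1300 = $3025 is subject to coinsurance.
15% of $3025 = $453.75 falls to the traveler.
Traveler responsibility before any cap: $1300 + $453.75 = $1753.75.
Year-to-date out-of-pocket becomes $0 + $1753.75 = $1753.75, still under the $7250 maximum, so no cap applies.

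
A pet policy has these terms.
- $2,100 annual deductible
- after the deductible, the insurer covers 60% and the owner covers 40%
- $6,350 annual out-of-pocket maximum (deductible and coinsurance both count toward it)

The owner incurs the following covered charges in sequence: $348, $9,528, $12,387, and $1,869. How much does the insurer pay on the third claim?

$11,247.40

Claim 1 — $348: fully absorbed by the deductible. Owner pays $348; OOP now $348. Insurer: $348 − $348 = $0.
Claim 2 — $9,528: $1,752 to deductible, leaving $7,776; owner's 40% is $3,110.40. Owner owes $4,862.40 (running OOP $5,210.40). Plan pays $9,528 − $4,862.40 = $4,665.60.
Claim 3 — $12,387: deductible met; 40% of $12,387 = $4,954.80. Adding that to $5,210.40 gives $10,165.20, past the $6,350 cap; owner pays only $6,350 − $5,210.40 = $1,139.60. Insurer: $12,387 − $1,139.60 = $11,247.40.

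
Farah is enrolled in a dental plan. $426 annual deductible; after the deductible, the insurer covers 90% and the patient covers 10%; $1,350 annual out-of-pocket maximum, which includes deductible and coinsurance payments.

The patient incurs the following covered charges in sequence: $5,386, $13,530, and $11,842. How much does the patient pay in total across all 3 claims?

$1,350

Claim 1 — $5,386: $426 to deductible, leaving $4,960; patient's 10% is $496. Patient pays $922; OOP now $922.
Claim 2 — $13,530: deductible met; 10% of $13,530 = $1,353. Adding that to $922 gives $2,275, past the $1,350 cap; patient pays only $1,350 − $922 = $428.
Claim 3 — $11,842: deductible already satisfied, so patient's share is 10% × $11,842 = $1,184.20. OOP would hit $2,534.20 > $1,350, so the cap limits the patient to $1,350 − $1,350 = $0.
Total paid by the patient: $922 + $428 + $0 = $1,350.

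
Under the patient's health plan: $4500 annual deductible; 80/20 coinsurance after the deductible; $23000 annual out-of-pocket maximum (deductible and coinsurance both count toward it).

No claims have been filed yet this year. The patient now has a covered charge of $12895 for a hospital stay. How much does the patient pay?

The full $4500 deductible is still open; $4500 of this bill applies to it.
The remaining $8395 (= $12895 − $4500) moves to coinsurance.
Patient's 20% share of $8395 is $1679.
Patient responsibility before any cap: $4500 + $1679 = $6179.
Cumulative spending $0 + $6179 = $6179 stays under the $23000 maximum.

$6179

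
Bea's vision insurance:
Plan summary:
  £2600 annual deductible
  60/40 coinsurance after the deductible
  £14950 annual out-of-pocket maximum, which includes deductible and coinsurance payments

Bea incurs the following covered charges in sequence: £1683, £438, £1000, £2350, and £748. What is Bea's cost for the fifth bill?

Claim 1 (£1683): entire amount goes to the deductible. Cost to member: £1683. OOP to date £1683.
Claim 2 (£438): all of it applies to the deductible. Cost to member: £438. OOP to date £2121.
Claim 3 (£1000): £479 to deductible, leaving £521; 40% of £521 = £208.40. Cost to member: £687.40. OOP to date £2808.40.
Claim 4 (£2350): deductible already satisfied, so member's share is 40% × £2350 = £940. Cost to member: £940. OOP to date £3748.40.
Claim 5 (£748): deductible met; 40% of £748 = £299.20. Member pays £299.20; OOP now £4047.60.

£299.20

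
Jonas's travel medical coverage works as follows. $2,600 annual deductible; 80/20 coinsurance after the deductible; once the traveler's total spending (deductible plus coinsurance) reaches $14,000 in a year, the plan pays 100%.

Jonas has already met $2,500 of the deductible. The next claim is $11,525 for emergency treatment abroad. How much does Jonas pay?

Deductible still to meet: $2,600 − $2,500 = $100.
The remaining $11,425 (= $11,525 − $100) moves to coinsurance.
Traveler's 20% share of $11,425 is $2,285.
So the traveler owes $100 + $2,285 = $2,385 before any cap.
Total out-of-pocket so far would be $2,500 + $2,385 = $4,885, below the $14,000 cap — no reduction.

$2,385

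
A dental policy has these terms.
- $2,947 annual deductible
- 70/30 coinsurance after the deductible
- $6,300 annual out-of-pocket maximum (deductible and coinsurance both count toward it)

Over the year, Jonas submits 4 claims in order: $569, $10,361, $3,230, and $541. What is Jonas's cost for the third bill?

#1 ($569): fully absorbed by the deductible. Patient pays $569; OOP now $569.
#2 ($10,361): $2,378 to deductible, leaving $7,983; coinsurance $7,983 × 30% = $2,394.90. Patient owes $4,772.90 (running OOP $5,341.90).
#3 ($3,230): 30% coinsurance on $3,230 = $969. OOP would hit $6,310.90 > $6,300, so the cap limits the patient to $6,300 − $5,341.90 = $958.10.

$958.10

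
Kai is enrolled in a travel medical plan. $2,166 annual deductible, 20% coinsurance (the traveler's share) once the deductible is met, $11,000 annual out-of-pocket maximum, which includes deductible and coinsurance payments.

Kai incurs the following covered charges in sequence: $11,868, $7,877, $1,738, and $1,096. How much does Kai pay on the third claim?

$347.60

Claim 1 — $11,868: $2,166 to deductible, leaving $9,702; traveler's 20% is $1,940.40. Traveler pays $4,106.40; OOP now $4,106.40.
Claim 2 — $7,877: 20% coinsurance on $7,877 = $1,575.40. Cost to traveler: $1,575.40. OOP to date $5,681.80.
Claim 3 — $1,738: deductible already satisfied, so traveler's share is 20% × $1,738 = $347.60. Traveler pays $347.60; OOP now $6,029.40.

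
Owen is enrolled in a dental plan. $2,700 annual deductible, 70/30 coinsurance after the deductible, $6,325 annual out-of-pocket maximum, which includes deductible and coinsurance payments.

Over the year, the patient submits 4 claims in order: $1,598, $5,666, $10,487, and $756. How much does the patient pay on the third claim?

Bill 1, $1,598: all of it applies to the deductible. Cost to patient: $1,598. OOP to date $1,598.
Bill 2, $5,666: $1,102 finishes the deductible; $4,564 goes to coinsurance; 30% of $4,564 = $1,369.20. Patient pays $2,471.20; OOP now $4,069.20.
Bill 3, $10,487: deductible already satisfied, so patient's share is 30% × $10,487 = $3,146.10. OOP would hit $7,215.30 > $6,325, so the cap limits the patient to $6,325 − $4,069.20 = $2,255.80.

$2,255.80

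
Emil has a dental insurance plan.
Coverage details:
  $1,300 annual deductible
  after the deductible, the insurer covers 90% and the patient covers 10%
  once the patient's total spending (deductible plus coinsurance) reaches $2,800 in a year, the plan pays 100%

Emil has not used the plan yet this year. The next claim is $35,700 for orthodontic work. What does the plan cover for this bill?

$32,900

The full $1,300 deductible is still open; $1,300 of this bill applies to it.
After the $1,300 deductible portion, $35,700 − $1,300 = $34,400 is subject to coinsurance.
Patient's 10% share of $34,400 is $3,440.
So the patient owes $1,300 + $3,440 = $4,740 before any cap.
That would bring total out-of-pocket to $4,740, past the $2,800 cap. The patient is capped at $2,800 − $0 = $2,800 on this claim.
The plan picks up $35,700 − $2,800 = $32,900.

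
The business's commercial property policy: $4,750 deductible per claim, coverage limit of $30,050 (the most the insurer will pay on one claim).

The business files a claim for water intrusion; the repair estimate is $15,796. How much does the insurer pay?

After the deductible, $15,796 − $4,750 = $11,046 remains.
$11,046 ≤ $30,050, so the limit doesn't bind; insurer pays $11,046.

$11,046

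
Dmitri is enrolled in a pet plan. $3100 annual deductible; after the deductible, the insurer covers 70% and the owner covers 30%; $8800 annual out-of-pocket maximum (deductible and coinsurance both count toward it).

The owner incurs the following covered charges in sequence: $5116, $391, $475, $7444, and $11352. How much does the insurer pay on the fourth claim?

$5210.80

Claim 1 ($5116): deductible takes $3100, $2016 remains; coinsurance $2016 × 30% = $604.80. Cost to owner: $3704.80. OOP to date $3704.80. Plan pays $5116 − $3704.80 = $1411.20.
Claim 2 ($391): deductible already satisfied, so owner's share is 30% × $391 = $117.30. Owner pays $117.30; OOP now $3822.10. Plan pays $391 − $117.30 = $273.70.
Claim 3 ($475): 30% coinsurance on $475 = $142.50. Owner owes $142.50 (running OOP $3964.60). Plan pays $475 − $142.50 = $332.50.
Claim 4 ($7444): deductible already satisfied, so owner's share is 30% × $7444 = $2233.20. Cost to owner: $2233.20. OOP to date $6197.80. Plan pays $7444 − $2233.20 = $5210.80.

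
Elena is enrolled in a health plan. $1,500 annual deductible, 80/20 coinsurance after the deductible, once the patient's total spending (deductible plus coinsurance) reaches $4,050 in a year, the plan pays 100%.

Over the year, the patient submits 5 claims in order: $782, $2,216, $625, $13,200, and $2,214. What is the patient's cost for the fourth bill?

$2,125.40

#1 ($782): fully absorbed by the deductible. Patient owes $782 (running OOP $782).
#2 ($2,216): $718 to deductible, leaving $1,498; 20% of $1,498 = $299.60. Cost to patient: $1,017.60. OOP to date $1,799.60.
#3 ($625): deductible met; 20% of $625 = $125. Patient pays $125; OOP now $1,924.60.
#4 ($13,200): deductible already satisfied, so patient's share is 20% × $13,200 = $2,640. OOP would hit $4,564.60 > $4,050, so the cap limits the patient to $4,050 − $1,924.60 = $2,125.40.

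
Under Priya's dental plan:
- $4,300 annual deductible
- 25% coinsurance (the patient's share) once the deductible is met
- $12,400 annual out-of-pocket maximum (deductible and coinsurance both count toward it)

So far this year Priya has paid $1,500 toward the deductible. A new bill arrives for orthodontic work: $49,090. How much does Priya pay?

$10,900

Remaining deductible: $4,300 − $1,500 = $2,800.
The remaining $46,290 (= $49,090 − $2,800) moves to coinsurance.
Coinsurance: $46,290 × 25% = $11,572.50.
So the patient owes $2,800 + $11,572.50 = $14,372.50 before any cap.
Year-to-date out-of-pocket would reach $1,500 + $14,372.50 = $15,872.50, above the $12,400 maximum, so the patient pays only $12,400 − $1,500 = $10,900.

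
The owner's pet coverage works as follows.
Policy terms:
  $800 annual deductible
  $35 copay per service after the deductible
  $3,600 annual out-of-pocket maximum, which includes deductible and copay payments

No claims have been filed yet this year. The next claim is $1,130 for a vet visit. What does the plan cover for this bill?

The full $800 deductible is still open; $800 of this bill applies to it.
The remaining $330 (= $1,130 − $800) moves to the copay.
Copay on this service: $35.
So the owner owes $800 + $35 = $835 before any cap.
Total out-of-pocket so far would be $0 + $835 = $835, below the $3,600 cap — no reduction.
Insurer pays the balance: $1,130 − $835 = $295.

$295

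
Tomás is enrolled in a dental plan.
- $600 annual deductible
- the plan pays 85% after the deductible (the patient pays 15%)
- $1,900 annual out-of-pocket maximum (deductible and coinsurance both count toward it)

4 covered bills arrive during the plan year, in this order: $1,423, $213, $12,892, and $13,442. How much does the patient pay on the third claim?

$1,144.60

Claim 1 ($1,423): $600 to deductible, leaving $823; 15% of $823 = $123.45. Cost to patient: $723.45. OOP to date $723.45.
Claim 2 ($213): 15% coinsurance on $213 = $31.95. Patient owes $31.95 (running OOP $755.40).
Claim 3 ($12,892): 15% coinsurance on $12,892 = $1,933.80. That would push OOP to $2,689.20, over the $1,900 cap, so patient pays $1,900 − $755.40 = $1,144.60.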